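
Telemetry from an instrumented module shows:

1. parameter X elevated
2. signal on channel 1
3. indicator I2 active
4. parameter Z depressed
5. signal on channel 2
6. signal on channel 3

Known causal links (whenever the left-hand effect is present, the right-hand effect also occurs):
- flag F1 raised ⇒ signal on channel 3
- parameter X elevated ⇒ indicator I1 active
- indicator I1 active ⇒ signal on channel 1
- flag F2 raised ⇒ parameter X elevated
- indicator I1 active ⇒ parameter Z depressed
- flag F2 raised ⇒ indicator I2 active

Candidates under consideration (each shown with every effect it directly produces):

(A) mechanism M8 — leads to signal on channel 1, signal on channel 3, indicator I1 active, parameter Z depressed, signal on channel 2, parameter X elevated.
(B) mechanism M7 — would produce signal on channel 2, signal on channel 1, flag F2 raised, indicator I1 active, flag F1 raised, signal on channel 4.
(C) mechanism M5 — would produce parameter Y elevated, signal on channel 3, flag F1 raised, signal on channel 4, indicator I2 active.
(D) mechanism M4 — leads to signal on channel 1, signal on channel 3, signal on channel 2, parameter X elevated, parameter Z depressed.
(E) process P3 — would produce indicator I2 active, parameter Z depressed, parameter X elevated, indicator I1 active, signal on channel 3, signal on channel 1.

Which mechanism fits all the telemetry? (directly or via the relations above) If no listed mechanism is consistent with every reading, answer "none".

B

Testing each hypothesis:
(A) mechanism M8 — parameter X elevated match; signal on channel 1 match; indicator I2 active miss; parameter Z depressed match; signal on channel 2 match; signal on channel 3 match
(B) mechanism M7 — parameter X elevated match (via flag F2 raised → parameter X elevated); signal on channel 1 match; indicator I2 active match (via flag F2 raised → indicator I2 active); parameter Z depressed match (via indicator I1 active → parameter Z depressed); signal on channel 2 match; signal on channel 3 match (via flag F1 raised → signal on channel 3)
(C) mechanism M5 — parameter X elevated miss; signal on channel 1 miss; indicator I2 active match; parameter Z depressed miss; signal on channel 2 miss; signal on channel 3 match
(D) mechanism M4 — does not account for indicator I2 active
(E) process P3 — parameter X elevated match; signal on channel 1 match; indicator I2 active match; parameter Z depressed match; signal on channel 2 miss; signal on channel 3 match
(B) alone accounts for all the evidence.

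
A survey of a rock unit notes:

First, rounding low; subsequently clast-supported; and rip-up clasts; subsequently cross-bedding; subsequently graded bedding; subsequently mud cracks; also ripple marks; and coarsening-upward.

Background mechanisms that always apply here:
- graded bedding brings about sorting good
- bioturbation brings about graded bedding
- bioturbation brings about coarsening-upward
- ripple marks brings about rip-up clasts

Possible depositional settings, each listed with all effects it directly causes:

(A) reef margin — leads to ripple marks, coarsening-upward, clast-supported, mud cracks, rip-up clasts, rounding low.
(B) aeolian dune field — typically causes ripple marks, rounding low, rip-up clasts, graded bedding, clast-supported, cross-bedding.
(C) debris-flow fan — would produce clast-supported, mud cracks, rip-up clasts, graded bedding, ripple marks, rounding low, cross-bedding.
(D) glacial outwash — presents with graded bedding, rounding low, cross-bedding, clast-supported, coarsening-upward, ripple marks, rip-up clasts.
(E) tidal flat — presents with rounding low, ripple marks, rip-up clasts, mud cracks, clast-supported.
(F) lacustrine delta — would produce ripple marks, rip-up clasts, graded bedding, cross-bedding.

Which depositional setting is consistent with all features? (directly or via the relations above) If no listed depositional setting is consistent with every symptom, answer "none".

none

Per-candidate check:
(A) reef margin — rounding low ✓; clast-supported ✓; rip-up clasts ✓; cross-bedding ✗; graded bedding ✗; mud cracks ✓; ripple marks ✓; coarsening-upward ✓
(B) aeolian dune field — does not account for mud cracks, coarsening-upward
(C) debris-flow fan — does not account for coarsening-upward
(D) glacial outwash — rounding low ✓; clast-supported ✓; rip-up clasts ✓; cross-bedding ✓; graded bedding ✓; mud cracks ✗; ripple marks ✓; coarsening-upward ✓
(E) tidal flat — rounding low ✓; clast-supported ✓; rip-up clasts ✓; cross-bedding ✗; graded bedding ✗; mud cracks ✓; ripple marks ✓; coarsening-upward ✗
(F) lacustrine delta — rounding low ✗; clast-supported ✗; rip-up clasts ✓; cross-bedding ✓; graded bedding ✓; mud cracks ✗; ripple marks ✓; coarsening-upward ✗
No candidate is consistent with all observations.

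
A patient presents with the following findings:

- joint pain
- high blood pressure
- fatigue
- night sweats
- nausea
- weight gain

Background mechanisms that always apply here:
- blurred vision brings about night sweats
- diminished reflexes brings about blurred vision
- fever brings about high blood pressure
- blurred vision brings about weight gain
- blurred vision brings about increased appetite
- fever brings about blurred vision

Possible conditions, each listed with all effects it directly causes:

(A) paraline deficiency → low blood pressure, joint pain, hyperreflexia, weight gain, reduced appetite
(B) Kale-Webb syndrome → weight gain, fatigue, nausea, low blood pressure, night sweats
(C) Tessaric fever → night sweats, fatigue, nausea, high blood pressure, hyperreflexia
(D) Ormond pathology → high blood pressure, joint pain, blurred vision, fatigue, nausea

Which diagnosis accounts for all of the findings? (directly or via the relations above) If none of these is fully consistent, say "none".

D

For each candidate, compare predicted effects to what was observed:
(A) paraline deficiency — fails on high blood pressure, fatigue, night sweats, nausea (predicts low blood pressure, not high blood pressure)
(B) Kale-Webb syndrome — joint pain miss; high blood pressure miss; fatigue match; night sweats match; nausea match; weight gain match
(C) Tessaric fever — joint pain miss; high blood pressure match; fatigue match; night sweats match; nausea match; weight gain miss
(D) Ormond pathology — accounts for every observation (night sweats by blurred vision → night sweats)
Only (D) is consistent with every observation.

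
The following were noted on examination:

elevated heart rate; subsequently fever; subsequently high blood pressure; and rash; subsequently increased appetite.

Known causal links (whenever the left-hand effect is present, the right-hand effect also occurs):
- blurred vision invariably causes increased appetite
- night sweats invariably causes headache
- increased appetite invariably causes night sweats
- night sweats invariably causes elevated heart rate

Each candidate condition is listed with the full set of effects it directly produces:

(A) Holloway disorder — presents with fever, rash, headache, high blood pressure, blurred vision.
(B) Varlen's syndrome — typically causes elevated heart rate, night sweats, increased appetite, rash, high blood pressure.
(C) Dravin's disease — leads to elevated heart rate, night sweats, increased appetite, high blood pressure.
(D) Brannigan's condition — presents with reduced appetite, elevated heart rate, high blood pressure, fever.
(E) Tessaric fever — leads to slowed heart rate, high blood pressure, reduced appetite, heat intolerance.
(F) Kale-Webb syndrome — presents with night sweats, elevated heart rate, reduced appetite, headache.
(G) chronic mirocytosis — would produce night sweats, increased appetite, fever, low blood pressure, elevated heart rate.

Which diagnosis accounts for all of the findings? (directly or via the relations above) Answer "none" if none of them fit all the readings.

A

For each candidate, compare predicted effects to what was observed:
(A) Holloway disorder — accounts for every observation (elevated heart rate via blurred vision → increased appetite → night sweats → elevated heart rate)
(B) Varlen's syndrome — elevated heart rate +; fever -; high blood pressure +; rash +; increased appetite +
(C) Dravin's disease — elevated heart rate +; fever -; high blood pressure +; rash -; increased appetite +
(D) Brannigan's condition — fails on rash, increased appetite (predicts reduced appetite, not increased appetite)
(E) Tessaric fever — elevated heart rate -; fever -; high blood pressure +; rash -; increased appetite -
(F) Kale-Webb syndrome — fails on fever, high blood pressure, rash, increased appetite (predicts reduced appetite, not increased appetite)
(G) chronic mirocytosis — elevated heart rate +; fever +; high blood pressure -; rash -; increased appetite +
Only (A) is consistent with every observation.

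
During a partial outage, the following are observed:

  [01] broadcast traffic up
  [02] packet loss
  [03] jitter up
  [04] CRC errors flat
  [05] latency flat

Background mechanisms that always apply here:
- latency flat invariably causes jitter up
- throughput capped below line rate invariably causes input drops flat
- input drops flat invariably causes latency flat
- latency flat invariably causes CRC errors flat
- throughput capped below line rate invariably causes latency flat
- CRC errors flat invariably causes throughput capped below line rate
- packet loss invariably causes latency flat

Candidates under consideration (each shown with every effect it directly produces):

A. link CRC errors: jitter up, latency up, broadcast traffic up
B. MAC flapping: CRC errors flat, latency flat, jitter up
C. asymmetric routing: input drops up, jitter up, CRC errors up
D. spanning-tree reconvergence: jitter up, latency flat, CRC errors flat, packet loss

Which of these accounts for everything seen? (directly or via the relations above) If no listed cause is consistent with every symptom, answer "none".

Per-candidate check:
(A) link CRC errors — broadcast traffic up ✓; packet loss ✗; jitter up ✓; CRC errors flat ✗; latency flat ✗
(B) MAC flapping — broadcast traffic up ✗; packet loss ✗; jitter up ✓; CRC errors flat ✓; latency flat ✓
(C) asymmetric routing — fails on broadcast traffic up, packet loss, CRC errors flat, latency flat (predicts CRC errors up, not CRC errors flat)
(D) spanning-tree reconvergence — does not account for broadcast traffic up
Every candidate fails on at least one observation.

none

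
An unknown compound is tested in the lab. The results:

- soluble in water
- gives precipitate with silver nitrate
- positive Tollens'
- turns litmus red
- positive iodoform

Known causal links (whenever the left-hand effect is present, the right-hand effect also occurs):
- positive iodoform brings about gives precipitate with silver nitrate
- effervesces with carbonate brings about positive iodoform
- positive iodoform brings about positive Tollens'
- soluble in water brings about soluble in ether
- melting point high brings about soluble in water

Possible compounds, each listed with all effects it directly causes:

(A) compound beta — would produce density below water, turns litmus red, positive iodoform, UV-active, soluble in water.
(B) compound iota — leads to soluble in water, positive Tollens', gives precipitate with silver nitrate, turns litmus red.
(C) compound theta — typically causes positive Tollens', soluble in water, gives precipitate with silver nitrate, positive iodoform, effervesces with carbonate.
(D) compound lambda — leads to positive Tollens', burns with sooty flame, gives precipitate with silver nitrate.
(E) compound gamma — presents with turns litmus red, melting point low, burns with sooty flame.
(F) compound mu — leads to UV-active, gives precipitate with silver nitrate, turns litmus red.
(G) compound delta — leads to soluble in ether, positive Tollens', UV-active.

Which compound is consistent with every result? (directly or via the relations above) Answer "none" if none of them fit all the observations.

A

For each candidate, compare predicted effects to what was observed:
(A) compound beta — soluble in water yes; gives precipitate with silver nitrate yes (through positive iodoform → gives precipitate with silver nitrate); positive Tollens' yes (through positive iodoform → positive Tollens'); turns litmus red yes; positive iodoform yes
(B) compound iota — does not account for positive iodoform
(C) compound theta — does not account for turns litmus red
(D) compound lambda — soluble in water NO; gives precipitate with silver nitrate yes; positive Tollens' yes; turns litmus red NO; positive iodoform NO
(E) compound gamma — soluble in water NO; gives precipitate with silver nitrate NO; positive Tollens' NO; turns litmus red yes; positive iodoform NO
(F) compound mu — soluble in water NO; gives precipitate with silver nitrate yes; positive Tollens' NO; turns litmus red yes; positive iodoform NO
(G) compound delta — does not account for soluble in water, gives precipitate with silver nitrate, turns litmus red, positive iodoform
(A) alone accounts for all the evidence.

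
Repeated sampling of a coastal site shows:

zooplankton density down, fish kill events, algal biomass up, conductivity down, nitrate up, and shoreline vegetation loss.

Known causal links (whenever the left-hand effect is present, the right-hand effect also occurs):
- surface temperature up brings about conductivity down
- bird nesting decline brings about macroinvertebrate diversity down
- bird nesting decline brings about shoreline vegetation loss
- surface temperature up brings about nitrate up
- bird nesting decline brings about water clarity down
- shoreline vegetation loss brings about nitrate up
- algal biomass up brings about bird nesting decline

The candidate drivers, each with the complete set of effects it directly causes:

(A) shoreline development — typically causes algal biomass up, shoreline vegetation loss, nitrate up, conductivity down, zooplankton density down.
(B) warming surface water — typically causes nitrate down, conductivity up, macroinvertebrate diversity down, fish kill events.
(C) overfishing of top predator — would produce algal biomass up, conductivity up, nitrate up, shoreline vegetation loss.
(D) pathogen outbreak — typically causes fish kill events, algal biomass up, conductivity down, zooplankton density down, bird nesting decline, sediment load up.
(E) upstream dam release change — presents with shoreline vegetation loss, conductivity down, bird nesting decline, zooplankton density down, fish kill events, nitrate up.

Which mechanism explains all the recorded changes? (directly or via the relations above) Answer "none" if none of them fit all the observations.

D

Testing each hypothesis:
(A) shoreline development — does not account for fish kill events
(B) warming surface water — zooplankton density down NO; fish kill events yes; algal biomass up NO; conductivity down NO; nitrate up NO; shoreline vegetation loss NO
(C) overfishing of top predator — zooplankton density down NO; fish kill events NO; algal biomass up yes; conductivity down NO; nitrate up yes; shoreline vegetation loss yes
(D) pathogen outbreak — zooplankton density down yes; fish kill events yes; algal biomass up yes; conductivity down yes; nitrate up yes (via bird nesting decline → shoreline vegetation loss → nitrate up); shoreline vegetation loss yes (via bird nesting decline → shoreline vegetation loss)
(E) upstream dam release change — does not account for algal biomass up
(D) alone accounts for all the evidence.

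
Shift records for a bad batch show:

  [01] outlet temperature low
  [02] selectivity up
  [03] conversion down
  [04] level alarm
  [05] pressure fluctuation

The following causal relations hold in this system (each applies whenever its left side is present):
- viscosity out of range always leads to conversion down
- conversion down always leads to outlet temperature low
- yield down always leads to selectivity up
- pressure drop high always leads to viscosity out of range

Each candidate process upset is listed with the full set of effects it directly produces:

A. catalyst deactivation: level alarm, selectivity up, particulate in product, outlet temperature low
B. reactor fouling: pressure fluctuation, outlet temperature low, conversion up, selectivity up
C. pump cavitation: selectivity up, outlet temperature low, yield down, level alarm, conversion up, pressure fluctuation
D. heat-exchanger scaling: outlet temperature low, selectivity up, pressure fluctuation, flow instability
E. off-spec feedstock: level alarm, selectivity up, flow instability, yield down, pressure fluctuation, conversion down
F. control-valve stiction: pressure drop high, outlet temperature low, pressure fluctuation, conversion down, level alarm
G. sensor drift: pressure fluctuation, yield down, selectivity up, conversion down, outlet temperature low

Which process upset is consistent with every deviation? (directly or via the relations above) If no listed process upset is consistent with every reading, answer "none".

Testing each hypothesis:
(A) catalyst deactivation — does not account for conversion down, pressure fluctuation
(B) reactor fouling — outlet temperature low ✓; selectivity up ✓; conversion down ✗; level alarm ✗; pressure fluctuation ✓
(C) pump cavitation — outlet temperature low ✓; selectivity up ✓; conversion down ✗; level alarm ✓; pressure fluctuation ✓
(D) heat-exchanger scaling — outlet temperature low ✓; selectivity up ✓; conversion down ✗; level alarm ✗; pressure fluctuation ✓
(E) off-spec feedstock — accounts for every observation (outlet temperature low via conversion down → outlet temperature low)
(F) control-valve stiction — outlet temperature low ✓; selectivity up ✗; conversion down ✓; level alarm ✓; pressure fluctuation ✓
(G) sensor drift — outlet temperature low ✓; selectivity up ✓; conversion down ✓; level alarm ✗; pressure fluctuation ✓
(E) is the only candidate with no mismatches.

E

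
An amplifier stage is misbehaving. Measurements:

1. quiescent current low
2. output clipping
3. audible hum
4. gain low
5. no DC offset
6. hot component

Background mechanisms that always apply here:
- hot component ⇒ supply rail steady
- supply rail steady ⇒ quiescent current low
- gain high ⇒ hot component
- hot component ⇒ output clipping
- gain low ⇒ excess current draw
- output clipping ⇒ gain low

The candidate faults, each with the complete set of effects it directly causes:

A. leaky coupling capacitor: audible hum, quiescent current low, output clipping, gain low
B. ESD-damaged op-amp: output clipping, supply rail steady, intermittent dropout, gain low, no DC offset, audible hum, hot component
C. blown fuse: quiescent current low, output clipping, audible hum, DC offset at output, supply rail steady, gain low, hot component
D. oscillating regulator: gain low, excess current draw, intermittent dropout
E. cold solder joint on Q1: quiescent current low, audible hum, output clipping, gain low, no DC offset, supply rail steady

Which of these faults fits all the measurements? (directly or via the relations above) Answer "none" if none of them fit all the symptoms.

B

Per-candidate check:
(A) leaky coupling capacitor — quiescent current low yes; output clipping yes; audible hum yes; gain low yes; no DC offset NO; hot component NO
(B) ESD-damaged op-amp — quiescent current low yes (via supply rail steady → quiescent current low); output clipping yes; audible hum yes; gain low yes; no DC offset yes; hot component yes
(C) blown fuse — fails on no DC offset (predicts DC offset at output, not no DC offset)
(D) oscillating regulator — quiescent current low NO; output clipping NO; audible hum NO; gain low yes; no DC offset NO; hot component NO
(E) cold solder joint on Q1 — quiescent current low yes; output clipping yes; audible hum yes; gain low yes; no DC offset yes; hot component NO
(B) alone accounts for all the evidence.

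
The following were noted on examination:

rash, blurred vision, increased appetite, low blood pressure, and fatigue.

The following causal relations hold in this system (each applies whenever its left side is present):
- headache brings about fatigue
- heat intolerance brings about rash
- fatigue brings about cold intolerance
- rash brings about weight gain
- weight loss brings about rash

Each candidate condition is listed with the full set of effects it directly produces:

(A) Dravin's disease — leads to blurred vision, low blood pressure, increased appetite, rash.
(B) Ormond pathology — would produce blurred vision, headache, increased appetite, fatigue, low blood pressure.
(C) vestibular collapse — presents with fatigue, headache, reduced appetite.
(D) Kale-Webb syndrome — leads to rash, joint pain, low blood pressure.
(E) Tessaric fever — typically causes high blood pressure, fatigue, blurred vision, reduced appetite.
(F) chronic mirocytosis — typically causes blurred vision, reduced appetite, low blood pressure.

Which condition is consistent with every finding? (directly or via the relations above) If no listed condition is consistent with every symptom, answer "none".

Checking each candidate against the observations:
(A) Dravin's disease — rash match; blurred vision match; increased appetite match; low blood pressure match; fatigue miss
(B) Ormond pathology — does not account for rash
(C) vestibular collapse — rash miss; blurred vision miss; increased appetite miss; low blood pressure miss; fatigue match
(D) Kale-Webb syndrome — rash match; blurred vision miss; increased appetite miss; low blood pressure match; fatigue miss
(E) Tessaric fever — rash miss; blurred vision match; increased appetite miss; low blood pressure miss; fatigue match
(F) chronic mirocytosis — fails on rash, increased appetite, fatigue (predicts reduced appetite, not increased appetite)
None of the listed candidates fits everything.

none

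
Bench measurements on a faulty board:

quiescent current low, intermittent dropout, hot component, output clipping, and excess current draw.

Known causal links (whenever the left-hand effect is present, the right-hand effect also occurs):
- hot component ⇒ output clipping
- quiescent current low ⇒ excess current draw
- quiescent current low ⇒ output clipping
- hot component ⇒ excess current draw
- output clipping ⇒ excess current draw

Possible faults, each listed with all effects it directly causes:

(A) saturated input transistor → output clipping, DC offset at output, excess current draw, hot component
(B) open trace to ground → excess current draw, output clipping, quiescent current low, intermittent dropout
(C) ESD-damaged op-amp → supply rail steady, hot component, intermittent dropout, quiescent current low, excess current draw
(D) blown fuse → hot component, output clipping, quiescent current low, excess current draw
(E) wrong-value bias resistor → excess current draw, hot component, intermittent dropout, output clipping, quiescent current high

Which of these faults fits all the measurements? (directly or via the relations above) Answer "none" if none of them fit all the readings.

Per-candidate check:
(A) saturated input transistor — does not account for quiescent current low, intermittent dropout
(B) open trace to ground — quiescent current low match; intermittent dropout match; hot component miss; output clipping match; excess current draw match
(C) ESD-damaged op-amp — accounts for every observation (output clipping through quiescent current low → output clipping)
(D) blown fuse — quiescent current low match; intermittent dropout miss; hot component match; output clipping match; excess current draw match
(E) wrong-value bias resistor — fails on quiescent current low (predicts quiescent current high, not quiescent current low)
(C) alone accounts for all the evidence.

C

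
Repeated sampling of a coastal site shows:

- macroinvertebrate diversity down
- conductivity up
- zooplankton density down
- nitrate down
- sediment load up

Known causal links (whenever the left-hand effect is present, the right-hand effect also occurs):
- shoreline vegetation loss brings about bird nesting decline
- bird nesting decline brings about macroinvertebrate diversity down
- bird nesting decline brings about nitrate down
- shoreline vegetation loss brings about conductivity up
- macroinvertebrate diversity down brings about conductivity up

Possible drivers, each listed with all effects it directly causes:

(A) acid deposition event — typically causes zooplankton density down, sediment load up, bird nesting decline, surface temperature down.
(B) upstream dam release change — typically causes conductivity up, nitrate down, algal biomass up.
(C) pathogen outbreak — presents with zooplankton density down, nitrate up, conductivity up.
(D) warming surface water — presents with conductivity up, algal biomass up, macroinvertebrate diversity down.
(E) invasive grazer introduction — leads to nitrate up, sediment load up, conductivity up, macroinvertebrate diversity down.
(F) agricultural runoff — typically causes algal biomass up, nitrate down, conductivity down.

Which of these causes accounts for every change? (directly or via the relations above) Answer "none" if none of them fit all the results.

Per-candidate check:
(A) acid deposition event — accounts for every observation (macroinvertebrate diversity down via bird nesting decline → macroinvertebrate diversity down)
(B) upstream dam release change — does not account for macroinvertebrate diversity down, zooplankton density down, sediment load up
(C) pathogen outbreak — fails on macroinvertebrate diversity down, nitrate down, sediment load up (predicts nitrate up, not nitrate down)
(D) warming surface water — macroinvertebrate diversity down match; conductivity up match; zooplankton density down miss; nitrate down miss; sediment load up miss
(E) invasive grazer introduction — macroinvertebrate diversity down match; conductivity up match; zooplankton density down miss; nitrate down miss; sediment load up match
(F) agricultural runoff — fails on macroinvertebrate diversity down, conductivity up, zooplankton density down, sediment load up (predicts conductivity down, not conductivity up)
Only (A) is consistent with every observation.

A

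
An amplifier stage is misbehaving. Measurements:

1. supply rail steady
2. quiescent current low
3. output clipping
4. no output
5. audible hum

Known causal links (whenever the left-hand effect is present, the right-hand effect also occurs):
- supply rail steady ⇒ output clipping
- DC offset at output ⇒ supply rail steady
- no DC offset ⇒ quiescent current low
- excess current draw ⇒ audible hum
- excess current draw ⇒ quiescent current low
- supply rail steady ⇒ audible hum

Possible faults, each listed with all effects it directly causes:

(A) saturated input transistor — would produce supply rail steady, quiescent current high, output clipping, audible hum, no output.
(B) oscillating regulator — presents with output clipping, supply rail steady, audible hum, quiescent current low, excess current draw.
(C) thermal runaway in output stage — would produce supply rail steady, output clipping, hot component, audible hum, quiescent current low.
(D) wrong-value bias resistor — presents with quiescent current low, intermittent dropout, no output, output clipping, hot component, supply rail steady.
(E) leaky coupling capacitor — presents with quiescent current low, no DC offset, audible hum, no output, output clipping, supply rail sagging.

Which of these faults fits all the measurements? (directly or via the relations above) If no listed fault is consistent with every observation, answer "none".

Testing each hypothesis:
(A) saturated input transistor — supply rail steady match; quiescent current low miss; output clipping match; no output match; audible hum match
(B) oscillating regulator — supply rail steady match; quiescent current low match; output clipping match; no output miss; audible hum match
(C) thermal runaway in output stage — does not account for no output
(D) wrong-value bias resistor — accounts for every observation (audible hum via supply rail steady → audible hum)
(E) leaky coupling capacitor — fails on supply rail steady (predicts supply rail sagging, not supply rail steady)
Only (D) is consistent with every observation.

D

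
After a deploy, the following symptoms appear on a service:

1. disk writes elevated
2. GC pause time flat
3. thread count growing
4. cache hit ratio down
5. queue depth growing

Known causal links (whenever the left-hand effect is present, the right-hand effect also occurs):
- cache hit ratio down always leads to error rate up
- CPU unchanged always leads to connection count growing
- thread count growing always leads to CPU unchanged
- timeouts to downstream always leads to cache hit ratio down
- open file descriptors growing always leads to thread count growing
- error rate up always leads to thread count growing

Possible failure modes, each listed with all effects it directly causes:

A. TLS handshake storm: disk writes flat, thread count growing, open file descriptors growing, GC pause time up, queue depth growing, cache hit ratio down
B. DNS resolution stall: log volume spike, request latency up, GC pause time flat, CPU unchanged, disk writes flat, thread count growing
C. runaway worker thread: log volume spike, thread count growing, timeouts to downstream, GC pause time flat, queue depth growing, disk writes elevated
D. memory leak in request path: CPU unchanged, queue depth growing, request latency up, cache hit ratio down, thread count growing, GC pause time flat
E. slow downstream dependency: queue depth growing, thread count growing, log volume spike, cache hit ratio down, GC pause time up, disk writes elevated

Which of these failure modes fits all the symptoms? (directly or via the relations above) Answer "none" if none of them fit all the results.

C

Testing each hypothesis:
(A) TLS handshake storm — disk writes elevated -; GC pause time flat -; thread count growing +; cache hit ratio down +; queue depth growing +
(B) DNS resolution stall — disk writes elevated -; GC pause time flat +; thread count growing +; cache hit ratio down -; queue depth growing -
(C) runaway worker thread — accounts for every observation (cache hit ratio down by timeouts to downstream → cache hit ratio down)
(D) memory leak in request path — disk writes elevated -; GC pause time flat +; thread count growing +; cache hit ratio down +; queue depth growing +
(E) slow downstream dependency — fails on GC pause time flat (predicts GC pause time up, not GC pause time flat)
(C) alone accounts for all the evidence.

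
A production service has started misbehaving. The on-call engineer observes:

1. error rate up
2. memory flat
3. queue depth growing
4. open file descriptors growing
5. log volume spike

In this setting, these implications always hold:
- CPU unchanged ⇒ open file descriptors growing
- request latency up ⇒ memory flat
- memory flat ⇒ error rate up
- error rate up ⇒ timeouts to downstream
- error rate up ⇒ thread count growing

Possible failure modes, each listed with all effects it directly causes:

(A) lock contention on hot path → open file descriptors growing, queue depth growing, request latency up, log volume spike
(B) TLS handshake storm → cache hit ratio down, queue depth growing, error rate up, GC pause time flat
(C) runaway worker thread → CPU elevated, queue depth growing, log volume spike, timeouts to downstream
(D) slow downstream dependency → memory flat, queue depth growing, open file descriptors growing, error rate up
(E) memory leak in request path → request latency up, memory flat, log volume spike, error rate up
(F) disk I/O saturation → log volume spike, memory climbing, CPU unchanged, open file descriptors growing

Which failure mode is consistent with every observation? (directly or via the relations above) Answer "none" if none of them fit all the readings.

Testing each hypothesis:
(A) lock contention on hot path — accounts for every observation (error rate up through request latency up → memory flat → error rate up)
(B) TLS handshake storm — does not account for memory flat, open file descriptors growing, log volume spike
(C) runaway worker thread — does not account for error rate up, memory flat, open file descriptors growing
(D) slow downstream dependency — error rate up yes; memory flat yes; queue depth growing yes; open file descriptors growing yes; log volume spike NO
(E) memory leak in request path — error rate up yes; memory flat yes; queue depth growing NO; open file descriptors growing NO; log volume spike yes
(F) disk I/O saturation — fails on error rate up, memory flat, queue depth growing (predicts memory climbing, not memory flat)
(A) alone accounts for all the evidence.

A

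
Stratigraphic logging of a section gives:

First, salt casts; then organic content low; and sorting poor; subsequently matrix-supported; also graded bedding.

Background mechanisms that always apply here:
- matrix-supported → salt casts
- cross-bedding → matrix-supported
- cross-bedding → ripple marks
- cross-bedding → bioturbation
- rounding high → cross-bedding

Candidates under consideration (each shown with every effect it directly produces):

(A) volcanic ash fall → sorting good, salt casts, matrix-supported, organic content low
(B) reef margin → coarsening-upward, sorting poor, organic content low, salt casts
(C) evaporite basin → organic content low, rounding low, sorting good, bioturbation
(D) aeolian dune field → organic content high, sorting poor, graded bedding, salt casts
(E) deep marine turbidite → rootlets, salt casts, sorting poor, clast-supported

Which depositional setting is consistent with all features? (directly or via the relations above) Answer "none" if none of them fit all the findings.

For each candidate, compare predicted effects to what was observed:
(A) volcanic ash fall — salt casts match; organic content low match; sorting poor miss; matrix-supported match; graded bedding miss
(B) reef margin — salt casts match; organic content low match; sorting poor match; matrix-supported miss; graded bedding miss
(C) evaporite basin — salt casts miss; organic content low match; sorting poor miss; matrix-supported miss; graded bedding miss
(D) aeolian dune field — fails on organic content low, matrix-supported (predicts organic content high, not organic content low)
(E) deep marine turbidite — salt casts match; organic content low miss; sorting poor match; matrix-supported miss; graded bedding miss
Every candidate fails on at least one observation.

none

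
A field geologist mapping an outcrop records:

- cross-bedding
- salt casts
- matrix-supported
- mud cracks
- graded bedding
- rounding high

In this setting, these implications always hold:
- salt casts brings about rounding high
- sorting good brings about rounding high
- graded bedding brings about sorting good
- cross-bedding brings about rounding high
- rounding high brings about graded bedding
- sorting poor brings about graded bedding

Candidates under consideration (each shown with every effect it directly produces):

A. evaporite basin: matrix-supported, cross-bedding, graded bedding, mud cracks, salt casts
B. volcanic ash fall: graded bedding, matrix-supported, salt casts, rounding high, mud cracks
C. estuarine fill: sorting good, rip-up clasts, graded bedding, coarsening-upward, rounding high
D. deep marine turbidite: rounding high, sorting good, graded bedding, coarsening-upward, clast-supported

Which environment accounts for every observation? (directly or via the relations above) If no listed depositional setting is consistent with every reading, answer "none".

For each candidate, compare predicted effects to what was observed:
(A) evaporite basin — accounts for every observation (rounding high via cross-bedding → rounding high)
(B) volcanic ash fall — does not account for cross-bedding
(C) estuarine fill — does not account for cross-bedding, salt casts, matrix-supported, mud cracks
(D) deep marine turbidite — cross-bedding miss; salt casts miss; matrix-supported miss; mud cracks miss; graded bedding match; rounding high match
(A) is the only candidate with no mismatches.

A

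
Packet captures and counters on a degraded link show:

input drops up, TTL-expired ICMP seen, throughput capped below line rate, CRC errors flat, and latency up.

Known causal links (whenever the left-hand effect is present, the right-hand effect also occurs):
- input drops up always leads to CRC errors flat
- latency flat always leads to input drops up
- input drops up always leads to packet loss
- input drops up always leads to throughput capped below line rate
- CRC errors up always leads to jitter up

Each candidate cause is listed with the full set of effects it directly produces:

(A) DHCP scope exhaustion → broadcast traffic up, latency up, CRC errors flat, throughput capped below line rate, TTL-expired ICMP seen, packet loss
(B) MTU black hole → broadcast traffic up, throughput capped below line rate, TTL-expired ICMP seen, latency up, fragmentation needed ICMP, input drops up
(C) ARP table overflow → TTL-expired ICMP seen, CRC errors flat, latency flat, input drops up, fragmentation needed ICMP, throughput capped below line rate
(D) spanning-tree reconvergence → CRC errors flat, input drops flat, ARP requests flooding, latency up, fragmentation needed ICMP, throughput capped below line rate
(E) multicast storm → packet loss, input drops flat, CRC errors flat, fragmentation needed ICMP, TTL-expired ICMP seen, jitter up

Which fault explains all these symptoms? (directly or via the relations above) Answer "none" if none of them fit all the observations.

B

Checking each candidate against the observations:
(A) DHCP scope exhaustion — does not account for input drops up
(B) MTU black hole — accounts for every observation (CRC errors flat through input drops up → CRC errors flat)
(C) ARP table overflow — input drops up match; TTL-expired ICMP seen match; throughput capped below line rate match; CRC errors flat match; latency up miss
(D) spanning-tree reconvergence — fails on input drops up, TTL-expired ICMP seen (predicts input drops flat, not input drops up)
(E) multicast storm — fails on input drops up, throughput capped below line rate, latency up (predicts input drops flat, not input drops up)
(B) alone accounts for all the evidence.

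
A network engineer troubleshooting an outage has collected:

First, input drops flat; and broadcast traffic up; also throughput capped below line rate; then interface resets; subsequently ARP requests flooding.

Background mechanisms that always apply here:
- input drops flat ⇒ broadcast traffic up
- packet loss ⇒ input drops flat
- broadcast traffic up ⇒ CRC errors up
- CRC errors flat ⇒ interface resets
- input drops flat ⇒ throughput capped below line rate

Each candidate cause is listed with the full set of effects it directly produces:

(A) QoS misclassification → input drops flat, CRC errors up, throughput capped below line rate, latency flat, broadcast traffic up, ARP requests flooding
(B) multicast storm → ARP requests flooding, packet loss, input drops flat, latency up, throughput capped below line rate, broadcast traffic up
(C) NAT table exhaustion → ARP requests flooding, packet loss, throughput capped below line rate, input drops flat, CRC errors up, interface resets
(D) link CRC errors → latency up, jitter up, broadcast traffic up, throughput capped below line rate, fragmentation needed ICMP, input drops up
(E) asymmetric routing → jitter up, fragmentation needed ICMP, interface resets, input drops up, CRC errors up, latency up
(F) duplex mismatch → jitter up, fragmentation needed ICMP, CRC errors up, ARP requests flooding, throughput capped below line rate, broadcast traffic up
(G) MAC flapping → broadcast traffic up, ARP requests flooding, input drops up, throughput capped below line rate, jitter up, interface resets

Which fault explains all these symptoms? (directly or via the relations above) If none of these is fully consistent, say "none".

Checking each candidate against the observations:
(A) QoS misclassification — does not account for interface resets
(B) multicast storm — input drops flat yes; broadcast traffic up yes; throughput capped below line rate yes; interface resets NO; ARP requests flooding yes
(C) NAT table exhaustion — accounts for every observation (broadcast traffic up via input drops flat → broadcast traffic up)
(D) link CRC errors — input drops flat NO; broadcast traffic up yes; throughput capped below line rate yes; interface resets NO; ARP requests flooding NO
(E) asymmetric routing — fails on input drops flat, broadcast traffic up, throughput capped below line rate, ARP requests flooding (predicts input drops up, not input drops flat)
(F) duplex mismatch — does not account for input drops flat, interface resets
(G) MAC flapping — fails on input drops flat (predicts input drops up, not input drops flat)
(C) alone accounts for all the evidence.

C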